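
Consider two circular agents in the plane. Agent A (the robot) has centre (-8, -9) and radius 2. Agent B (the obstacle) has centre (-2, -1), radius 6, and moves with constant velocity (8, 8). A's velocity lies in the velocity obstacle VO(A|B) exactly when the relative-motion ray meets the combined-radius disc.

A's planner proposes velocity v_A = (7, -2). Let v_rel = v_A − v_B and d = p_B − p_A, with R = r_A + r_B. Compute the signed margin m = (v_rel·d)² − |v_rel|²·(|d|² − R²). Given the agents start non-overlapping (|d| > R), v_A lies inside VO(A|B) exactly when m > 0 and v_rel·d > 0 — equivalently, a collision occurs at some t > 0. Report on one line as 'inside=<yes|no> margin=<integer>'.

d = (6, 8),  |d|² = 100;  R = 2+6 = 8,  c = 100−8² = 36
v_rel = (-1, -10),  |v_rel|² = 101;  v_rel·d = (-1)·(6) + (-10)·(8) = -86
101·t² + 172·t + 36 = 0  ⇒  m = (-86)² − 101·36 = 3760
m = 3760 > 0,  v_rel·d = -86 < 0  ⇒  outside

inside=no margin=3760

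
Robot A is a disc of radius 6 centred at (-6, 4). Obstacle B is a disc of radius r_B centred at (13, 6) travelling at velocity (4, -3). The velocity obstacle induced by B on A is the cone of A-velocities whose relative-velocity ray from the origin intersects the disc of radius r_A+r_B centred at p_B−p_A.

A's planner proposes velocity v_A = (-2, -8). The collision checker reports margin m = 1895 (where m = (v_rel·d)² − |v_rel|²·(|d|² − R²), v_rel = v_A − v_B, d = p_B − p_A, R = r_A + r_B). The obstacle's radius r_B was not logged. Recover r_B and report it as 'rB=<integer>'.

m = 1895
d = (19, 2);  v_rel = (-6, -5),  |v_rel|² = 61
v_rel×d = (-6)·(2) − (-5)·(19) = 83
since m = R²·61 − 83²:  R² = (6889 + 1895) / 61 = 144
R = √144 = 12  ⇒  r_B = 12 − 6 = 6

rB=6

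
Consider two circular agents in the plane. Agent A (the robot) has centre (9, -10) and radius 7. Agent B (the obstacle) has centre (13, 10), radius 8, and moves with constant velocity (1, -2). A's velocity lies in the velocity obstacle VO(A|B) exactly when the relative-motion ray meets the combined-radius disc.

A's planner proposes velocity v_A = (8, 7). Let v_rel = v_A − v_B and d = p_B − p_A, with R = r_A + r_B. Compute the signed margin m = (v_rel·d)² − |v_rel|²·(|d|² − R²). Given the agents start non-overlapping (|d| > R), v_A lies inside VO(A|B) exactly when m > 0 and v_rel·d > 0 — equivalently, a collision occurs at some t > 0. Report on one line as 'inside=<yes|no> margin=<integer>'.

d = (4, 20),  |d|² = 416;  R = 7+8 = 15,  c = 416−15² = 191
v_rel = (7, 9),  |v_rel|² = 130;  v_rel·d = (7)·(4) + (9)·(20) = 208
130·t² − 416·t + 191 = 0  ⇒  m = 208² − 130·191 = 18434
m = 18434 > 0,  v_rel·d = 208 > 0  ⇒  inside

inside=yes margin=18434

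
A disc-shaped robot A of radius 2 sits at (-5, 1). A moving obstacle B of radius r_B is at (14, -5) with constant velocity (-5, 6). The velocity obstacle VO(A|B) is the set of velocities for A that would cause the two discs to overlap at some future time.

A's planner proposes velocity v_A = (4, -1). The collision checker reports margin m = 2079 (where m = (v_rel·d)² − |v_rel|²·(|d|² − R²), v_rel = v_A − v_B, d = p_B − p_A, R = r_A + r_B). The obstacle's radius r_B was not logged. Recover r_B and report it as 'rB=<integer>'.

m = 2079
d = (19, -6);  v_rel = (9, -7),  |v_rel|² = 130
v_rel×d = (9)·(-6) − (-7)·(19) = 79
since m = R²·130 − 79²:  R² = (6241 + 2079) / 130 = 64
R = √64 = 8  ⇒  r_B = 8 − 2 = 6

rB=6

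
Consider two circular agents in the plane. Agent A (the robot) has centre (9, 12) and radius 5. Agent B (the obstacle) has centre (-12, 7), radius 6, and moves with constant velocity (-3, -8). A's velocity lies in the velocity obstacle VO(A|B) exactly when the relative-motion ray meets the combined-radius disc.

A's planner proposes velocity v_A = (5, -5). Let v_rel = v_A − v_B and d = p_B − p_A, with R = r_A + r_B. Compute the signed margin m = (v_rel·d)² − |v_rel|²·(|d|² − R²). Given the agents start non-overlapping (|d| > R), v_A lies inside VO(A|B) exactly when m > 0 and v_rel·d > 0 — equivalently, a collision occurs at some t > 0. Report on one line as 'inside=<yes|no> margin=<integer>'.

d = (-21, -5),  |d|² = 466;  R = 5+6 = 11,  c = 466−11² = 345
v_rel = (8, 3),  |v_rel|² = 73;  v_rel·d = (8)·(-21) + (3)·(-5) = -183
73·t² + 366·t + 345 = 0  ⇒  m = (-183)² − 73·345 = 8304
m = 8304 > 0,  v_rel·d = -183 < 0  ⇒  outside

inside=no margin=8304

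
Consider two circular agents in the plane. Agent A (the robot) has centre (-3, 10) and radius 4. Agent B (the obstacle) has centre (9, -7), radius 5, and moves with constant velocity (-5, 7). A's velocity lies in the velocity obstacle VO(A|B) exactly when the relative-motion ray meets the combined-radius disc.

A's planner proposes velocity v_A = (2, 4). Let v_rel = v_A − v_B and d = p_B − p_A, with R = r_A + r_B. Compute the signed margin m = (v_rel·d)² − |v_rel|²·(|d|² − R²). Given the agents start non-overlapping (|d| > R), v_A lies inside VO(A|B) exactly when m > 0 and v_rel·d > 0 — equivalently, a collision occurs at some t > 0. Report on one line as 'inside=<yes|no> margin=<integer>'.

d = (12, -17),  |d|² = 433;  R = 4+5 = 9,  c = 433−9² = 352
v_rel = (7, -3),  |v_rel|² = 58;  v_rel·d = (7)·(12) + (-3)·(-17) = 135
58·t² − 270·t + 352 = 0  ⇒  m = 135² − 58·352 = -2191
m = -2191 < 0,  v_rel·d = 135 > 0  ⇒  outside

inside=no margin=-2191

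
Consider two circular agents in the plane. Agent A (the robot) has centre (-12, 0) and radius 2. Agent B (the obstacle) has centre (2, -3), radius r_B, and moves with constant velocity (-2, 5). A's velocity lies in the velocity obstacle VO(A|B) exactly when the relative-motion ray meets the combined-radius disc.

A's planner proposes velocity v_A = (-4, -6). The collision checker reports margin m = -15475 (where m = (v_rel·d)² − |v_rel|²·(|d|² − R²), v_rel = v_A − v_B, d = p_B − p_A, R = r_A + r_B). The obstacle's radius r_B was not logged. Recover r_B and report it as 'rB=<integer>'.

m = -15475
d = (14, -3);  v_rel = (-2, -11),  |v_rel|² = 125
v_rel×d = (-2)·(-3) − (-11)·(14) = 160
since m = R²·125 − 160²:  R² = (25600 + -15475) / 125 = 81
R = √81 = 9  ⇒  r_B = 9 − 2 = 7

rB=7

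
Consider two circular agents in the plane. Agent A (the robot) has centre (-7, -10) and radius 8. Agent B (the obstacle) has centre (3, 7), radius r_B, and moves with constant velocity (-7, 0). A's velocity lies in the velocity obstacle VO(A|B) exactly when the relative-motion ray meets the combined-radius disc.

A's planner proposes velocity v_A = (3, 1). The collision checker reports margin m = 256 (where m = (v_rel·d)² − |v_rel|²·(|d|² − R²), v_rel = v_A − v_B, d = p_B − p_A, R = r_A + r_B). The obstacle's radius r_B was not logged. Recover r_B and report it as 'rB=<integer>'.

m = 256
d = (10, 17);  v_rel = (10, 1),  |v_rel|² = 101
v_rel×d = (10)·(17) − (1)·(10) = 160
since m = R²·101 − 160²:  R² = (25600 + 256) / 101 = 256
R = √256 = 16  ⇒  r_B = 16 − 8 = 8

rB=8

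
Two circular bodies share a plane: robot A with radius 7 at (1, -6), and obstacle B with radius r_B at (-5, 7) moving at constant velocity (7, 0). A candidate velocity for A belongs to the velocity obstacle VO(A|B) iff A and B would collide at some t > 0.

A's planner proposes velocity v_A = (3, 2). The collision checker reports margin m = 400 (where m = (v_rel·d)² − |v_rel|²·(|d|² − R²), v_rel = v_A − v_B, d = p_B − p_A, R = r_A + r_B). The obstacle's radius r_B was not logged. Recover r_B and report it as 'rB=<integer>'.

m = 400
d = (-6, 13);  v_rel = (-4, 2),  |v_rel|² = 20
v_rel×d = (-4)·(13) − (2)·(-6) = -40
since m = R²·20 − (-40)²:  R² = (1600 + 400) / 20 = 100
R = √100 = 10  ⇒  r_B = 10 − 7 = 3

rB=3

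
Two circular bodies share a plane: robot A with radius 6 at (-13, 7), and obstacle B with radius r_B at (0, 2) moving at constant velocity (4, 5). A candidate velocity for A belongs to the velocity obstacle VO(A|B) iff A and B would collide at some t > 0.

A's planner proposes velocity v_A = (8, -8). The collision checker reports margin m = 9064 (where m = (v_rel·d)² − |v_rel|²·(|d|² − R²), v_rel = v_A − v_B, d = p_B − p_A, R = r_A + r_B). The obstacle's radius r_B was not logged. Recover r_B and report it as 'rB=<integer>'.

m = 9064
d = (13, -5);  v_rel = (4, -13),  |v_rel|² = 185
v_rel×d = (4)·(-5) − (-13)·(13) = 149
since m = R²·185 − 149²:  R² = (22201 + 9064) / 185 = 169
R = √169 = 13  ⇒  r_B = 13 − 6 = 7

rB=7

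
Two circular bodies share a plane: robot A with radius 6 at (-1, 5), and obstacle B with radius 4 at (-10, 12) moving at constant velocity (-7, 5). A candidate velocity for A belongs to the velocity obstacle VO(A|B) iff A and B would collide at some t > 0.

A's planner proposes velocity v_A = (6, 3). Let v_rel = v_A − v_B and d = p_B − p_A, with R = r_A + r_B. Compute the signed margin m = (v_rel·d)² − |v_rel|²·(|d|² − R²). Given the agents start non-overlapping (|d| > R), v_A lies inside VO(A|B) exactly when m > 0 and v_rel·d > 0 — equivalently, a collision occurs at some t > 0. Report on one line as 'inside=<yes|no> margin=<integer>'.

d = (-9, 7),  |d|² = 130;  R = 6+4 = 10,  c = 130−10² = 30
v_rel = (13, -2),  |v_rel|² = 173;  v_rel·d = (13)·(-9) + (-2)·(7) = -131
173·t² + 262·t + 30 = 0  ⇒  m = (-131)² − 173·30 = 11971
m = 11971 > 0,  v_rel·d = -131 < 0  ⇒  outside

inside=no margin=11971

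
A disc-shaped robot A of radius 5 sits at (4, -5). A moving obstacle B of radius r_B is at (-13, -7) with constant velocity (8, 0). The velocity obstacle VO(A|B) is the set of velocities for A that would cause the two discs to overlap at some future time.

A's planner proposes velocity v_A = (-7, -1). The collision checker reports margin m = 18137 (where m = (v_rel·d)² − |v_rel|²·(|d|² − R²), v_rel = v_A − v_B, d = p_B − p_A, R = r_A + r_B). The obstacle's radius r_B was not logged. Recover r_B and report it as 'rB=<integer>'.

m = 18137
d = (-17, -2);  v_rel = (-15, -1),  |v_rel|² = 226
v_rel×d = (-15)·(-2) − (-1)·(-17) = 13
since m = R²·226 − 13²:  R² = (169 + 18137) / 226 = 81
R = √81 = 9  ⇒  r_B = 9 − 5 = 4

rB=4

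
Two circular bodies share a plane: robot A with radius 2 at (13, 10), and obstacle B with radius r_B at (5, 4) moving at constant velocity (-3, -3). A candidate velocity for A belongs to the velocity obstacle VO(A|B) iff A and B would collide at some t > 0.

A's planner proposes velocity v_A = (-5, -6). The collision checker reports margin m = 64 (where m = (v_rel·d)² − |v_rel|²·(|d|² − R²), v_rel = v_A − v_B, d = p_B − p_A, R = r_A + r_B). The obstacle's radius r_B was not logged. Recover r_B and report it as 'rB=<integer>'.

m = 64
d = (-8, -6);  v_rel = (-2, -3),  |v_rel|² = 13
v_rel×d = (-2)·(-6) − (-3)·(-8) = -12
since m = R²·13 − (-12)²:  R² = (144 + 64) / 13 = 16
R = √16 = 4  ⇒  r_B = 4 − 2 = 2

rB=2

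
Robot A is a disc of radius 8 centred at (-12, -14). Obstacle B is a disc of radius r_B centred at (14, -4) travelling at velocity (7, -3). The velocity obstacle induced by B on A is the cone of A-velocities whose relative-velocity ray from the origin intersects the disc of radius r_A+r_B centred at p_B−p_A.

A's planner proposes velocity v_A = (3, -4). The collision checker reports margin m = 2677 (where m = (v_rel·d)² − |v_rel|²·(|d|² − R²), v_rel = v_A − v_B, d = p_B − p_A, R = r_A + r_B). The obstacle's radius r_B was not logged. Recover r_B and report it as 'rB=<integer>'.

m = 2677
d = (26, 10);  v_rel = (-4, -1),  |v_rel|² = 17
v_rel×d = (-4)·(10) − (-1)·(26) = -14
since m = R²·17 − (-14)²:  R² = (196 + 2677) / 17 = 169
R = √169 = 13  ⇒  r_B = 13 − 8 = 5

rB=5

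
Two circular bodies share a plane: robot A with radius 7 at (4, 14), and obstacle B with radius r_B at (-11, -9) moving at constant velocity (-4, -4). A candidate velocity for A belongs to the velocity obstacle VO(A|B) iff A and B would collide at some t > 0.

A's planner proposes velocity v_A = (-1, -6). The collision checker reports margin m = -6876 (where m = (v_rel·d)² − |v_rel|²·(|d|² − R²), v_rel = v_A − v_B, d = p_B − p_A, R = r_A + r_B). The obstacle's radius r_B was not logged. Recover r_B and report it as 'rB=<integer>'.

m = -6876
d = (-15, -23);  v_rel = (3, -2),  |v_rel|² = 13
v_rel×d = (3)·(-23) − (-2)·(-15) = -99
since m = R²·13 − (-99)²:  R² = (9801 + -6876) / 13 = 225
R = √225 = 15  ⇒  r_B = 15 − 7 = 8

rB=8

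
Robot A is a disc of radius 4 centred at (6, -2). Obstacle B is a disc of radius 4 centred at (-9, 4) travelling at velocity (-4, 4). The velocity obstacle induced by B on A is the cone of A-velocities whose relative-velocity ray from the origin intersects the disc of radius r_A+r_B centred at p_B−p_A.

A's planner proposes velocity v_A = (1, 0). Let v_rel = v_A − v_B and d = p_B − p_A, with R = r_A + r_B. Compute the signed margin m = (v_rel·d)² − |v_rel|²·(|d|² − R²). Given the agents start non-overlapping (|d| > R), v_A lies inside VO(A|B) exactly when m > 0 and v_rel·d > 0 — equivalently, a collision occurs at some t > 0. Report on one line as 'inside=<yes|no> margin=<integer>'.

d = (-15, 6),  |d|² = 261;  R = 4+4 = 8,  c = 261−8² = 197
v_rel = (5, -4),  |v_rel|² = 41;  v_rel·d = (5)·(-15) + (-4)·(6) = -99
41·t² + 198·t + 197 = 0  ⇒  m = (-99)² − 41·197 = 1724
m = 1724 > 0,  v_rel·d = -99 < 0  ⇒  outside

inside=no margin=1724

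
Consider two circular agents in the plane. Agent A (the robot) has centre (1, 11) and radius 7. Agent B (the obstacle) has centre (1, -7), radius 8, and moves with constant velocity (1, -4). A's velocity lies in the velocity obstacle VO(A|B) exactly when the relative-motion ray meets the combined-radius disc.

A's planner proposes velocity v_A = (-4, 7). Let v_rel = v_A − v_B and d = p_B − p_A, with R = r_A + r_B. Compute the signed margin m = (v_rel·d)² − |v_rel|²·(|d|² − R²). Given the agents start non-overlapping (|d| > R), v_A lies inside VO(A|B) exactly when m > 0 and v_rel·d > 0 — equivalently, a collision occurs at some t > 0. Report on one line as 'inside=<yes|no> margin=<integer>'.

d = (0, -18),  |d|² = 324;  R = 7+8 = 15,  c = 324−15² = 99
v_rel = (-5, 11),  |v_rel|² = 146;  v_rel·d = (-5)·(0) + (11)·(-18) = -198
146·t² + 396·t + 99 = 0  ⇒  m = (-198)² − 146·99 = 24750
m = 24750 > 0,  v_rel·d = -198 < 0  ⇒  outside

inside=no margin=24750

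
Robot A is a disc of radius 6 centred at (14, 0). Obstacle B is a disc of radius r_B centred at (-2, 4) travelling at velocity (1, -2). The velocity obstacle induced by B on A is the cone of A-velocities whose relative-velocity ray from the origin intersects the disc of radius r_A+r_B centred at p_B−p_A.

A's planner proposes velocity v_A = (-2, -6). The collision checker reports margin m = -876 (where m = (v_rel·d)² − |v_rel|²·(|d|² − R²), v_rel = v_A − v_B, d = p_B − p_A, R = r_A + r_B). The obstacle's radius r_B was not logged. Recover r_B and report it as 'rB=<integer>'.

m = -876
d = (-16, 4);  v_rel = (-3, -4),  |v_rel|² = 25
v_rel×d = (-3)·(4) − (-4)·(-16) = -76
since m = R²·25 − (-76)²:  R² = (5776 + -876) / 25 = 196
R = √196 = 14  ⇒  r_B = 14 − 6 = 8

rB=8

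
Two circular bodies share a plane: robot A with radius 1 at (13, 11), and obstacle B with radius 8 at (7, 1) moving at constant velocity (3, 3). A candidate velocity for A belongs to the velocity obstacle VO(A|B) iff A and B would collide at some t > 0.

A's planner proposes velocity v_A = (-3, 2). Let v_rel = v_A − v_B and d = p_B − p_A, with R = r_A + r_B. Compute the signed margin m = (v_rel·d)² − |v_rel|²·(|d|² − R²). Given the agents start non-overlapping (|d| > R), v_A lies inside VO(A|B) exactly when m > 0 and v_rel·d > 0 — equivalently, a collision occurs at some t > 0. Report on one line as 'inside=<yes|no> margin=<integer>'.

d = (-6, -10),  |d|² = 136;  R = 1+8 = 9,  c = 136−9² = 55
v_rel = (-6, -1),  |v_rel|² = 37;  v_rel·d = (-6)·(-6) + (-1)·(-10) = 46
37·t² − 92·t + 55 = 0  ⇒  m = 46² − 37·55 = 81
m = 81 > 0,  v_rel·d = 46 > 0  ⇒  inside

inside=yes margin=81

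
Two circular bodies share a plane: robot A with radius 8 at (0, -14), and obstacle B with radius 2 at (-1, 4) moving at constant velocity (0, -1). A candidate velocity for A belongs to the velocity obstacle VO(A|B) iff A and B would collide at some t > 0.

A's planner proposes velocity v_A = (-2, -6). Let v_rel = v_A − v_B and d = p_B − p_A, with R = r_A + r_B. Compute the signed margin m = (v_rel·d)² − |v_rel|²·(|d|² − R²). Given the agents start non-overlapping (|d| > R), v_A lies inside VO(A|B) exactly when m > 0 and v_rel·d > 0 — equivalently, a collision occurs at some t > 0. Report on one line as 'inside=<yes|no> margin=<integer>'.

d = (-1, 18),  |d|² = 325;  R = 8+2 = 10,  c = 325−10² = 225
v_rel = (-2, -5),  |v_rel|² = 29;  v_rel·d = (-2)·(-1) + (-5)·(18) = -88
29·t² + 176·t + 225 = 0  ⇒  m = (-88)² − 29·225 = 1219
m = 1219 > 0,  v_rel·d = -88 < 0  ⇒  outside

inside=no margin=1219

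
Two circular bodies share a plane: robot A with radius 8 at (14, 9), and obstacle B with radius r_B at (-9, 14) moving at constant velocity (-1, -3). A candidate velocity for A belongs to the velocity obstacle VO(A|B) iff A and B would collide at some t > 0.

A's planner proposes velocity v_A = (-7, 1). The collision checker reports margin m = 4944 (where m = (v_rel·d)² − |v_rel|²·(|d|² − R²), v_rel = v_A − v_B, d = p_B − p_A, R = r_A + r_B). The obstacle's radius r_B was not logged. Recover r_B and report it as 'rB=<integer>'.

m = 4944
d = (-23, 5);  v_rel = (-6, 4),  |v_rel|² = 52
v_rel×d = (-6)·(5) − (4)·(-23) = 62
since m = R²·52 − 62²:  R² = (3844 + 4944) / 52 = 169
R = √169 = 13  ⇒  r_B = 13 − 8 = 5

rB=5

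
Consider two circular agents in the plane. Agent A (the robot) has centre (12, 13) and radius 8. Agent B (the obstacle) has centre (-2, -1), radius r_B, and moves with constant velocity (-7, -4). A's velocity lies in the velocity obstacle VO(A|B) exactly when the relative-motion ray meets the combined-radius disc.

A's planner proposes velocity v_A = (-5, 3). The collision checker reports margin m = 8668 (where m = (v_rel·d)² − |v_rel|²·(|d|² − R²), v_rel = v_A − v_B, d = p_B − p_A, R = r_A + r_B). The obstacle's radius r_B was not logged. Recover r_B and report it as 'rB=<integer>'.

m = 8668
d = (-14, -14);  v_rel = (2, 7),  |v_rel|² = 53
v_rel×d = (2)·(-14) − (7)·(-14) = 70
since m = R²·53 − 70²:  R² = (4900 + 8668) / 53 = 256
R = √256 = 16  ⇒  r_B = 16 − 8 = 8

rB=8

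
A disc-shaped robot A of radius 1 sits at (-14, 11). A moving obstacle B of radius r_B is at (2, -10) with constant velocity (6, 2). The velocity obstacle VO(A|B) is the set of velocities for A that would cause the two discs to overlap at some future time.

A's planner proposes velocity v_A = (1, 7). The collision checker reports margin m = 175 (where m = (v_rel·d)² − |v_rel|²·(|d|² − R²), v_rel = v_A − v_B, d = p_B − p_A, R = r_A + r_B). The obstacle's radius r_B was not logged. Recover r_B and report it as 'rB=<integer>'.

m = 175
d = (16, -21);  v_rel = (-5, 5),  |v_rel|² = 50
v_rel×d = (-5)·(-21) − (5)·(16) = 25
since m = R²·50 − 25²:  R² = (625 + 175) / 50 = 16
R = √16 = 4  ⇒  r_B = 4 − 1 = 3

rB=3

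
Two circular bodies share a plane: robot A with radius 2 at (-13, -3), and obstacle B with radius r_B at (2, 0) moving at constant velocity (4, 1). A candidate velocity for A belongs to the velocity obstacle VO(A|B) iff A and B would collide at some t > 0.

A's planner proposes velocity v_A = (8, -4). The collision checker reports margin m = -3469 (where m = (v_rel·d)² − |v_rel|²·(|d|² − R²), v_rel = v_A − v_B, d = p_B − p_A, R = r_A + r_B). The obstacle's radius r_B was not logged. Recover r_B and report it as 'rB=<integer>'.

m = -3469
d = (15, 3);  v_rel = (4, -5),  |v_rel|² = 41
v_rel×d = (4)·(3) − (-5)·(15) = 87
since m = R²·41 − 87²:  R² = (7569 + -3469) / 41 = 100
R = √100 = 10  ⇒  r_B = 10 − 2 = 8

rB=8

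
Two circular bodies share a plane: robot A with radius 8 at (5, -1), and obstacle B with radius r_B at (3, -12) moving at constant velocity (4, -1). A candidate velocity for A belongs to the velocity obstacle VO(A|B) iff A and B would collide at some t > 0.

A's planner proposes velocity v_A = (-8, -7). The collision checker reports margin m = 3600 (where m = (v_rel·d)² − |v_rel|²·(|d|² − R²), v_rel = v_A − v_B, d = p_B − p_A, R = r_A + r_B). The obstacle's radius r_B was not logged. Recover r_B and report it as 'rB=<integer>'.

m = 3600
d = (-2, -11);  v_rel = (-12, -6),  |v_rel|² = 180
v_rel×d = (-12)·(-11) − (-6)·(-2) = 120
since m = R²·180 − 120²:  R² = (14400 + 3600) / 180 = 100
R = √100 = 10  ⇒  r_B = 10 − 8 = 2

rB=2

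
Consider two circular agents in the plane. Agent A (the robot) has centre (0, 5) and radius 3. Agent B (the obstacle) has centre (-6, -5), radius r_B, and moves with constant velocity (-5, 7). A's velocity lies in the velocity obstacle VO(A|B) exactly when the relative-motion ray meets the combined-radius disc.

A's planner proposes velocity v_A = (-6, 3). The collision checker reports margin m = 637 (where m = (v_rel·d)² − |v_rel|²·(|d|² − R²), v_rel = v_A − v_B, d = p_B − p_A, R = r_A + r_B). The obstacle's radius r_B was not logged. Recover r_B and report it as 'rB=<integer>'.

m = 637
d = (-6, -10);  v_rel = (-1, -4),  |v_rel|² = 17
v_rel×d = (-1)·(-10) − (-4)·(-6) = -14
since m = R²·17 − (-14)²:  R² = (196 + 637) / 17 = 49
R = √49 = 7  ⇒  r_B = 7 − 3 = 4

rB=4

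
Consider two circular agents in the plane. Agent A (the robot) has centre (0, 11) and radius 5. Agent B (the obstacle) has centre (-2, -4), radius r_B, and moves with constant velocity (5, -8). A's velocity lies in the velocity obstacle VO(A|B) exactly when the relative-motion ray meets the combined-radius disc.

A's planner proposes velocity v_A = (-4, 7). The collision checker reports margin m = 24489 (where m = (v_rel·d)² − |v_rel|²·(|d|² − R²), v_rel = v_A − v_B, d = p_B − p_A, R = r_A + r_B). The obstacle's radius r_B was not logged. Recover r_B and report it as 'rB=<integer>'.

m = 24489
d = (-2, -15);  v_rel = (-9, 15),  |v_rel|² = 306
v_rel×d = (-9)·(-15) − (15)·(-2) = 165
since m = R²·306 − 165²:  R² = (27225 + 24489) / 306 = 169
R = √169 = 13  ⇒  r_B = 13 − 5 = 8

rB=8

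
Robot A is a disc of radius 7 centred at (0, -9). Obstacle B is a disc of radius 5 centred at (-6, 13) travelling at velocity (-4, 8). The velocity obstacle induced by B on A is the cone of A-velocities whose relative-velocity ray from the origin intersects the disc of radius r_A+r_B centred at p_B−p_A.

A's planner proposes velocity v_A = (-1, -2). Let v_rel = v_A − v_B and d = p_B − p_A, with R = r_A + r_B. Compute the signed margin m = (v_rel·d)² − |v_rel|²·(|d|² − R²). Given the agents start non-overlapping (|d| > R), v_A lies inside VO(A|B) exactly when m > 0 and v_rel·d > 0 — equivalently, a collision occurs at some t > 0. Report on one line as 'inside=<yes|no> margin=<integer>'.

d = (-6, 22),  |d|² = 520;  R = 7+5 = 12,  c = 520−12² = 376
v_rel = (3, -10),  |v_rel|² = 109;  v_rel·d = (3)·(-6) + (-10)·(22) = -238
109·t² + 476·t + 376 = 0  ⇒  m = (-238)² − 109·376 = 15660
m = 15660 > 0,  v_rel·d = -238 < 0  ⇒  outside

inside=no margin=15660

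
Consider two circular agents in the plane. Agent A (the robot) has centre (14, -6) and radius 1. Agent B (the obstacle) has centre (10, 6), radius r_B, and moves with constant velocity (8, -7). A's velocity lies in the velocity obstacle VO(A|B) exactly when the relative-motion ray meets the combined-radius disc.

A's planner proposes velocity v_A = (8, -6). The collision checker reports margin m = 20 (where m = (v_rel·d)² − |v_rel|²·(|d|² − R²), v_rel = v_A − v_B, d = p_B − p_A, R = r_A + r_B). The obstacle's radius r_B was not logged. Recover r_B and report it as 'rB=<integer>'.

m = 20
d = (-4, 12);  v_rel = (0, 1),  |v_rel|² = 1
v_rel×d = (0)·(12) − (1)·(-4) = 4
since m = R²·1 − 4²:  R² = (16 + 20) / 1 = 36
R = √36 = 6  ⇒  r_B = 6 − 1 = 5

rB=5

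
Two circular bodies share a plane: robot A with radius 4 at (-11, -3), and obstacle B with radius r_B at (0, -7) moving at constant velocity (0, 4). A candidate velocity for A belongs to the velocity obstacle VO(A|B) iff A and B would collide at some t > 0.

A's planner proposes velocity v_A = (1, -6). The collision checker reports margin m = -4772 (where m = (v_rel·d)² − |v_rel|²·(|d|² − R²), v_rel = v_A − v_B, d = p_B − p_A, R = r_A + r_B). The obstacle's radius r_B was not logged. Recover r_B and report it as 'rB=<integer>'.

m = -4772
d = (11, -4);  v_rel = (1, -10),  |v_rel|² = 101
v_rel×d = (1)·(-4) − (-10)·(11) = 106
since m = R²·101 − 106²:  R² = (11236 + -4772) / 101 = 64
R = √64 = 8  ⇒  r_B = 8 − 4 = 4

rB=4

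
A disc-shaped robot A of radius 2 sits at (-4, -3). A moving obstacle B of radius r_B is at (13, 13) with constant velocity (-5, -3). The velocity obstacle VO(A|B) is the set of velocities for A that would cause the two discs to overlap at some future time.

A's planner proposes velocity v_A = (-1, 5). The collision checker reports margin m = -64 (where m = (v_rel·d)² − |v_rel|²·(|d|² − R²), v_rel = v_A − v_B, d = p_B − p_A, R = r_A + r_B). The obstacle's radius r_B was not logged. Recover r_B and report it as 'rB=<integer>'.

m = -64
d = (17, 16);  v_rel = (4, 8),  |v_rel|² = 80
v_rel×d = (4)·(16) − (8)·(17) = -72
since m = R²·80 − (-72)²:  R² = (5184 + -64) / 80 = 64
R = √64 = 8  ⇒  r_B = 8 − 2 = 6

rB=6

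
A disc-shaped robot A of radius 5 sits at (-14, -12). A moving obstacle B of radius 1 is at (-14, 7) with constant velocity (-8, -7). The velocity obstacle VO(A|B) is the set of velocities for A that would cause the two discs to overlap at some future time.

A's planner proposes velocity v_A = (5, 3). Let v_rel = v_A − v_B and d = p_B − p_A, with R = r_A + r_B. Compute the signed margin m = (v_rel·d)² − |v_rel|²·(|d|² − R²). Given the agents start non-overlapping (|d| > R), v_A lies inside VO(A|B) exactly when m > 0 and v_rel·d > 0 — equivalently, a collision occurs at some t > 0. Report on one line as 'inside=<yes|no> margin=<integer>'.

d = (0, 19),  |d|² = 361;  R = 5+1 = 6,  c = 361−6² = 325
v_rel = (13, 10),  |v_rel|² = 269;  v_rel·d = (13)·(0) + (10)·(19) = 190
269·t² − 380·t + 325 = 0  ⇒  m = 190² − 269·325 = -51325
m = -51325 < 0,  v_rel·d = 190 > 0  ⇒  outside

inside=no margin=-51325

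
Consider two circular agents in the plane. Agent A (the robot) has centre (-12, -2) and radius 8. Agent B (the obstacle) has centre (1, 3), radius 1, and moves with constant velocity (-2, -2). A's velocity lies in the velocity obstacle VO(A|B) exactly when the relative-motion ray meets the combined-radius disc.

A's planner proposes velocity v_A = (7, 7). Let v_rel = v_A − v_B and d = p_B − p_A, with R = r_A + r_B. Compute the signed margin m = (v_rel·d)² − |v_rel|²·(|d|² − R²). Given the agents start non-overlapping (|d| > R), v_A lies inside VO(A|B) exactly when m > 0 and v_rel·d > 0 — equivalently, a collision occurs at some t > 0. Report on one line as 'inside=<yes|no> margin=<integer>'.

d = (13, 5),  |d|² = 194;  R = 8+1 = 9,  c = 194−9² = 113
v_rel = (9, 9),  |v_rel|² = 162;  v_rel·d = (9)·(13) + (9)·(5) = 162
162·t² − 324·t + 113 = 0  ⇒  m = 162² − 162·113 = 7938
m = 7938 > 0,  v_rel·d = 162 > 0  ⇒  inside

inside=yes margin=7938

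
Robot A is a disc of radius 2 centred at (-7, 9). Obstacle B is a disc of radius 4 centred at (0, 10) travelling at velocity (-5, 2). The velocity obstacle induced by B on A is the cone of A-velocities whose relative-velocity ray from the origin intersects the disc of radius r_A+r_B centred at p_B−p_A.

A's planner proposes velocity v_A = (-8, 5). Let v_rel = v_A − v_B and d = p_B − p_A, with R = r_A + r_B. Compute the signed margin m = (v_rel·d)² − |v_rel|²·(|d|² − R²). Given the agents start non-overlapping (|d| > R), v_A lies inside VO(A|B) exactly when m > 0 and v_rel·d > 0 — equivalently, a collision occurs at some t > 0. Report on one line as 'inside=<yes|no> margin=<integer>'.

d = (7, 1),  |d|² = 50;  R = 2+4 = 6,  c = 50−6² = 14
v_rel = (-3, 3),  |v_rel|² = 18;  v_rel·d = (-3)·(7) + (3)·(1) = -18
18·t² + 36·t + 14 = 0  ⇒  m = (-18)² − 18·14 = 72
m = 72 > 0,  v_rel·d = -18 < 0  ⇒  outside

inside=no margin=72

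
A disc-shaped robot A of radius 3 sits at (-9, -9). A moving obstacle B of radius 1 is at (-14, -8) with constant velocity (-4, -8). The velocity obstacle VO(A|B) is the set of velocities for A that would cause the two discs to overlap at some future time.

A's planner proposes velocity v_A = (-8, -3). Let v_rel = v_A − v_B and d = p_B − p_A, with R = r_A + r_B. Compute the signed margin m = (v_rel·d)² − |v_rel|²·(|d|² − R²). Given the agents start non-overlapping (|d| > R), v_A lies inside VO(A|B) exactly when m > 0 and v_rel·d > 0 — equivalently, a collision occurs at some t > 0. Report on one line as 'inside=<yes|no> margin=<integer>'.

d = (-5, 1),  |d|² = 26;  R = 3+1 = 4,  c = 26−4² = 10
v_rel = (-4, 5),  |v_rel|² = 41;  v_rel·d = (-4)·(-5) + (5)·(1) = 25
41·t² − 50·t + 10 = 0  ⇒  m = 25² − 41·10 = 215
m = 215 > 0,  v_rel·d = 25 > 0  ⇒  inside

inside=yes margin=215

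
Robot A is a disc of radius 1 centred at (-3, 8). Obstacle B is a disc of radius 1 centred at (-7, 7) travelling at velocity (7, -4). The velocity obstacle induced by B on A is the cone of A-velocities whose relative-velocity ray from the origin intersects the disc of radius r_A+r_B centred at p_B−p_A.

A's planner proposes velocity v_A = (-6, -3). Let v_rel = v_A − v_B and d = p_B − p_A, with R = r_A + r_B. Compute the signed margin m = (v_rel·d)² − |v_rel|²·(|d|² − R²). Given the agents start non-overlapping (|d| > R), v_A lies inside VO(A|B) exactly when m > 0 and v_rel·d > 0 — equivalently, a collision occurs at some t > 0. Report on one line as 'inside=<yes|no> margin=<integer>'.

d = (-4, -1),  |d|² = 17;  R = 1+1 = 2,  c = 17−2² = 13
v_rel = (-13, 1),  |v_rel|² = 170;  v_rel·d = (-13)·(-4) + (1)·(-1) = 51
170·t² − 102·t + 13 = 0  ⇒  m = 51² − 170·13 = 391
m = 391 > 0,  v_rel·d = 51 > 0  ⇒  inside

inside=yes margin=391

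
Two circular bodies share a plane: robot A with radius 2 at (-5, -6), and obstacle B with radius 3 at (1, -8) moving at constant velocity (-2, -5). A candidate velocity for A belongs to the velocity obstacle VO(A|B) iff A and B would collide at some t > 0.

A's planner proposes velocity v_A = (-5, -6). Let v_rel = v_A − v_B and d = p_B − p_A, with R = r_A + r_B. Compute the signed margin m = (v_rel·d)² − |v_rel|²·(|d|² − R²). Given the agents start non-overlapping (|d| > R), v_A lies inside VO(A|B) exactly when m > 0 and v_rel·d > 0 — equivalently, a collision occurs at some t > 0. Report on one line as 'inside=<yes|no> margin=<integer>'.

d = (6, -2),  |d|² = 40;  R = 2+3 = 5,  c = 40−5² = 15
v_rel = (-3, -1),  |v_rel|² = 10;  v_rel·d = (-3)·(6) + (-1)·(-2) = -16
10·t² + 32·t + 15 = 0  ⇒  m = (-16)² − 10·15 = 106
m = 106 > 0,  v_rel·d = -16 < 0  ⇒  outside

inside=no margin=106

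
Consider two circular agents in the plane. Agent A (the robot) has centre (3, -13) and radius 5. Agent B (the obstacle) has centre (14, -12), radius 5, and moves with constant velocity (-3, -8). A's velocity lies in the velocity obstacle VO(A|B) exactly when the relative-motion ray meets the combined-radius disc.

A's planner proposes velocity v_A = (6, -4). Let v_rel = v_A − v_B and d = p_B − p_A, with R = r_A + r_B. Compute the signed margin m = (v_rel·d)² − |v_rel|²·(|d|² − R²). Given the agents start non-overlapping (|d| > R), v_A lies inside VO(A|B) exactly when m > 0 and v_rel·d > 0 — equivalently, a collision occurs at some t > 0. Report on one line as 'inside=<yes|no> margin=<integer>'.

d = (11, 1),  |d|² = 122;  R = 5+5 = 10,  c = 122−10² = 22
v_rel = (9, 4),  |v_rel|² = 97;  v_rel·d = (9)·(11) + (4)·(1) = 103
97·t² − 206·t + 22 = 0  ⇒  m = 103² − 97·22 = 8475
m = 8475 > 0,  v_rel·d = 103 > 0  ⇒  inside

inside=yes margin=8475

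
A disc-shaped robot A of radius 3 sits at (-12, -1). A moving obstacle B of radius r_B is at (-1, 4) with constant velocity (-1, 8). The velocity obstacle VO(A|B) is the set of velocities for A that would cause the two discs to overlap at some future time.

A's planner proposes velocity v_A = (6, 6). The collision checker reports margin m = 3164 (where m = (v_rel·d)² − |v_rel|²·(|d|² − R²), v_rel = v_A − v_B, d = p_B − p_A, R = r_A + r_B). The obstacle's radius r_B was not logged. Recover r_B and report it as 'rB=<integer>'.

m = 3164
d = (11, 5);  v_rel = (7, -2),  |v_rel|² = 53
v_rel×d = (7)·(5) − (-2)·(11) = 57
since m = R²·53 − 57²:  R² = (3249 + 3164) / 53 = 121
R = √121 = 11  ⇒  r_B = 11 − 3 = 8

rB=8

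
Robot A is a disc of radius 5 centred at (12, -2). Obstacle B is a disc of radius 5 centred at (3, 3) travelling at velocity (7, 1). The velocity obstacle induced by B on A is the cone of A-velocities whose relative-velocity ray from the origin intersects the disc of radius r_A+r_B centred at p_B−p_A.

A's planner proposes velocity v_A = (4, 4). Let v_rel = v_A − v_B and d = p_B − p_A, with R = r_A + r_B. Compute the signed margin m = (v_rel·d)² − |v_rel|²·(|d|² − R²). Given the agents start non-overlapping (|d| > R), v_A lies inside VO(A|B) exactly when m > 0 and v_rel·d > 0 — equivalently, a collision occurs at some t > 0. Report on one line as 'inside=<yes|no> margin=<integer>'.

d = (-9, 5),  |d|² = 106;  R = 5+5 = 10,  c = 106−10² = 6
v_rel = (-3, 3),  |v_rel|² = 18;  v_rel·d = (-3)·(-9) + (3)·(5) = 42
18·t² − 84·t + 6 = 0  ⇒  m = 42² − 18·6 = 1656
m = 1656 > 0,  v_rel·d = 42 > 0  ⇒  inside

inside=yes margin=1656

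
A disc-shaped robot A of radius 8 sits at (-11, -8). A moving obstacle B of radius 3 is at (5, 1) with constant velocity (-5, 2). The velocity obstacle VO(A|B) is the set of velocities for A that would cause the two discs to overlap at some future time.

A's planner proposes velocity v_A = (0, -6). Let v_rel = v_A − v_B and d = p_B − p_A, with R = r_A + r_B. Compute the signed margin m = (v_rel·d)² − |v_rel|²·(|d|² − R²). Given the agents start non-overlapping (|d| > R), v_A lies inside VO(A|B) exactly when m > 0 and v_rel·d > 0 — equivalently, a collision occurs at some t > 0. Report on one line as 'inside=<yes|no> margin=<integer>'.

d = (16, 9),  |d|² = 337;  R = 8+3 = 11,  c = 337−11² = 216
v_rel = (5, -8),  |v_rel|² = 89;  v_rel·d = (5)·(16) + (-8)·(9) = 8
89·t² − 16·t + 216 = 0  ⇒  m = 8² − 89·216 = -19160
m = -19160 < 0,  v_rel·d = 8 > 0  ⇒  outside

inside=no margin=-19160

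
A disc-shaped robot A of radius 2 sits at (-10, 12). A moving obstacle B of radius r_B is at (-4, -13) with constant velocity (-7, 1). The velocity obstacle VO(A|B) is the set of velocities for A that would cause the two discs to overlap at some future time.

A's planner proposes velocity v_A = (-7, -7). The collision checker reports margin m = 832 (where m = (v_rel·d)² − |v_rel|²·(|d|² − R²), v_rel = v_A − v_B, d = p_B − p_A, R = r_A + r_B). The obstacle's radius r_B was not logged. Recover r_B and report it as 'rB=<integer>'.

m = 832
d = (6, -25);  v_rel = (0, -8),  |v_rel|² = 64
v_rel×d = (0)·(-25) − (-8)·(6) = 48
since m = R²·64 − 48²:  R² = (2304 + 832) / 64 = 49
R = √49 = 7  ⇒  r_B = 7 − 2 = 5

rB=5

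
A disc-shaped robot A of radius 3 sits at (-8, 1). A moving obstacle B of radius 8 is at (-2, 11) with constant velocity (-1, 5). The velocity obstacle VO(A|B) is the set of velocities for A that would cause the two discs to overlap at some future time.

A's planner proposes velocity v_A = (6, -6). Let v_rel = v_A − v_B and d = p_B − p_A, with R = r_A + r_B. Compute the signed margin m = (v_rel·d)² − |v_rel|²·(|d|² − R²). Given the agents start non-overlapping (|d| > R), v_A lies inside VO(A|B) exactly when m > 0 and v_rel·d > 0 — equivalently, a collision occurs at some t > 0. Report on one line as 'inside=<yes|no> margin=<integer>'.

d = (6, 10),  |d|² = 136;  R = 3+8 = 11,  c = 136−11² = 15
v_rel = (7, -11),  |v_rel|² = 170;  v_rel·d = (7)·(6) + (-11)·(10) = -68
170·t² + 136·t + 15 = 0  ⇒  m = (-68)² − 170·15 = 2074
m = 2074 > 0,  v_rel·d = -68 < 0  ⇒  outside

inside=no margin=2074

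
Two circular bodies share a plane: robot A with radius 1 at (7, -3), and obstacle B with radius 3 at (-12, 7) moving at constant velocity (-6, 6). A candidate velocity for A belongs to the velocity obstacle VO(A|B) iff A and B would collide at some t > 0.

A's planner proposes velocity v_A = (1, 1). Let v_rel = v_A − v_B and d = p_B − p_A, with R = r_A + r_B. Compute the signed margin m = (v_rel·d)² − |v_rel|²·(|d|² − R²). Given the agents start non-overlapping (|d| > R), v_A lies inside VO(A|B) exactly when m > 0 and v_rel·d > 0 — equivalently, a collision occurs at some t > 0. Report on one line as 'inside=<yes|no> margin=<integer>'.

d = (-19, 10),  |d|² = 461;  R = 1+3 = 4,  c = 461−4² = 445
v_rel = (7, -5),  |v_rel|² = 74;  v_rel·d = (7)·(-19) + (-5)·(10) = -183
74·t² + 366·t + 445 = 0  ⇒  m = (-183)² − 74·445 = 559
m = 559 > 0,  v_rel·d = -183 < 0  ⇒  outside

inside=no margin=559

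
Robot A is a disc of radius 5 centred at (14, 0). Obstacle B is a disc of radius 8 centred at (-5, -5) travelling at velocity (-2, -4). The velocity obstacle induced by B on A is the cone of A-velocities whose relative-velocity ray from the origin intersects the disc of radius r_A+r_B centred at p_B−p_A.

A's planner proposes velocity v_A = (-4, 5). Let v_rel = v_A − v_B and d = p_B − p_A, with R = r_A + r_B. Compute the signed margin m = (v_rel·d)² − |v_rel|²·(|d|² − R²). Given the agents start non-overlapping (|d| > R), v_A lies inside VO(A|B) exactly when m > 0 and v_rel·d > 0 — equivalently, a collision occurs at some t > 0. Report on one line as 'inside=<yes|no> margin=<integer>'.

d = (-19, -5),  |d|² = 386;  R = 5+8 = 13,  c = 386−13² = 217
v_rel = (-2, 9),  |v_rel|² = 85;  v_rel·d = (-2)·(-19) + (9)·(-5) = -7
85·t² + 14·t + 217 = 0  ⇒  m = (-7)² − 85·217 = -18396
m = -18396 < 0,  v_rel·d = -7 < 0  ⇒  outside

inside=no margin=-18396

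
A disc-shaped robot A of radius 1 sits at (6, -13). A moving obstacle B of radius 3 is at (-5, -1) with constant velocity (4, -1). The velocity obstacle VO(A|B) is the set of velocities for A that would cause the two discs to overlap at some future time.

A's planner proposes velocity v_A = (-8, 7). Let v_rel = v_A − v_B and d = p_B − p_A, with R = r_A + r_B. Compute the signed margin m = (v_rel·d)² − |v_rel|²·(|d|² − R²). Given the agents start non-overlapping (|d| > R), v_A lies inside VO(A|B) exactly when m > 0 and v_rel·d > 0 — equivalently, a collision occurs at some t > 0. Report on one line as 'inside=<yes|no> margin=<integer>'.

d = (-11, 12),  |d|² = 265;  R = 1+3 = 4,  c = 265−4² = 249
v_rel = (-12, 8),  |v_rel|² = 208;  v_rel·d = (-12)·(-11) + (8)·(12) = 228
208·t² − 456·t + 249 = 0  ⇒  m = 228² − 208·249 = 192
m = 192 > 0,  v_rel·d = 228 > 0  ⇒  inside

inside=yes margin=192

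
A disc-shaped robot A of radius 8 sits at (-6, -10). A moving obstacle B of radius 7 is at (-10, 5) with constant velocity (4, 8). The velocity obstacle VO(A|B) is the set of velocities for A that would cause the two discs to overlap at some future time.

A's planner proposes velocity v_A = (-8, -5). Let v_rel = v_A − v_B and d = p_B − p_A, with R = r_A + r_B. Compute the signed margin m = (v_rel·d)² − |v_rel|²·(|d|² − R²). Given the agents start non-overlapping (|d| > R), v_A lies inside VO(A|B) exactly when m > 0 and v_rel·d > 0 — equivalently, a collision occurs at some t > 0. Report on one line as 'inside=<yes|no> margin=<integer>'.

d = (-4, 15),  |d|² = 241;  R = 8+7 = 15,  c = 241−15² = 16
v_rel = (-12, -13),  |v_rel|² = 313;  v_rel·d = (-12)·(-4) + (-13)·(15) = -147
313·t² + 294·t + 16 = 0  ⇒  m = (-147)² − 313·16 = 16601
m = 16601 > 0,  v_rel·d = -147 < 0  ⇒  outside

inside=no margin=16601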